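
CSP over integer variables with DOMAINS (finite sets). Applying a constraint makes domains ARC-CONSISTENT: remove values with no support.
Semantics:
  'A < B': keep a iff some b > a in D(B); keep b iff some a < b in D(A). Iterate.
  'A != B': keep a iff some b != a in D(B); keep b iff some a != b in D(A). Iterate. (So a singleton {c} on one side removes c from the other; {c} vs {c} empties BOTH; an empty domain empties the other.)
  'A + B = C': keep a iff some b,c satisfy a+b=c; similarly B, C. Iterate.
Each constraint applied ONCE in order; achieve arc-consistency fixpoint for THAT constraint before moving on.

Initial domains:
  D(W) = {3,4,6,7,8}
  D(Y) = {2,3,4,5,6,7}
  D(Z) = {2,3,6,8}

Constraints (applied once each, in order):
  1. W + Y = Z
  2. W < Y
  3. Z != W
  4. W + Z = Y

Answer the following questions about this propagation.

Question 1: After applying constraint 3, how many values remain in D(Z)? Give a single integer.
Constraint 1 (W + Y = Z) on D(W)={3,4,6,7,8} D(Y)={2,3,4,5,6,7} D(Z)={2,3,6,8}: W {3,4,6,7,8}->{3,4,6}; Y {2,3,4,5,6,7}->{2,3,4,5}; Z {2,3,6,8}->{6,8}
Constraint 2 (W < Y) on D(W)={3,4,6} D(Y)={2,3,4,5}: W {3,4,6}->{3,4}; Y {2,3,4,5}->{4,5}
Constraint 3 (Z != W) on D(Z)={6,8} D(W)={3,4}: no change
So after constraint 3: D(Z)={6,8}, size = 2

Answer: 2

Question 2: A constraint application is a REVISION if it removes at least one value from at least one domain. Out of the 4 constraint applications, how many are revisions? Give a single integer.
Constraint 1 (W + Y = Z) on D(W)={3,4,6,7,8} D(Y)={2,3,4,5,6,7} D(Z)={2,3,6,8}: W {3,4,6,7,8}->{3,4,6}; Y {2,3,4,5,6,7}->{2,3,4,5}; Z {2,3,6,8}->{6,8} => REVISION
Constraint 2 (W < Y) on D(W)={3,4,6} D(Y)={2,3,4,5}: W {3,4,6}->{3,4}; Y {2,3,4,5}->{4,5} => REVISION
Constraint 3 (Z != W) on D(Z)={6,8} D(W)={3,4}: no change => not a revision
Constraint 4 (W + Z = Y) on D(W)={3,4} D(Z)={6,8} D(Y)={4,5}: W {3,4}->{}; Z {6,8}->{}; Y {4,5}->{} => REVISION
Total revisions = 3

Answer: 3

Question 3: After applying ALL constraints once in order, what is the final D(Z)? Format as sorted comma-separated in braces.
Constraint 1 (W + Y = Z) on D(W)={3,4,6,7,8} D(Y)={2,3,4,5,6,7} D(Z)={2,3,6,8}: W {3,4,6,7,8}->{3,4,6}; Y {2,3,4,5,6,7}->{2,3,4,5}; Z {2,3,6,8}->{6,8}
Constraint 2 (W < Y) on D(W)={3,4,6} D(Y)={2,3,4,5}: W {3,4,6}->{3,4}; Y {2,3,4,5}->{4,5}
Constraint 3 (Z != W) on D(Z)={6,8} D(W)={3,4}: no change
Constraint 4 (W + Z = Y) on D(W)={3,4} D(Z)={6,8} D(Y)={4,5}: W {3,4}->{}; Z {6,8}->{}; Y {4,5}->{}
So after all 4 constraints: D(Z) = {}

Answer: {}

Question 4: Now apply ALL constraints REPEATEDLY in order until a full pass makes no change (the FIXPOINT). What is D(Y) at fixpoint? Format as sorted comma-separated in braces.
pass 0 (initial): D(Y)={2,3,4,5,6,7}
pass 1: W {3,4,6,7,8}->{}; Y {2,3,4,5,6,7}->{}; Z {2,3,6,8}->{}
pass 2: no change
Fixpoint after 2 passes: D(Y) = {}

Answer: {}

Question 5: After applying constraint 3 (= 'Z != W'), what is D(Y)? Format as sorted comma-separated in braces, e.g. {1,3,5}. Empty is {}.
Answer: {4,5}

Derivation:
Constraint 1 (W + Y = Z) on D(W)={3,4,6,7,8} D(Y)={2,3,4,5,6,7} D(Z)={2,3,6,8}: W {3,4,6,7,8}->{3,4,6}; Y {2,3,4,5,6,7}->{2,3,4,5}; Z {2,3,6,8}->{6,8}
Constraint 2 (W < Y) on D(W)={3,4,6} D(Y)={2,3,4,5}: W {3,4,6}->{3,4}; Y {2,3,4,5}->{4,5}
Constraint 3 (Z != W) on D(Z)={6,8} D(W)={3,4}: no change
So after constraint 3: D(Y) = {4,5}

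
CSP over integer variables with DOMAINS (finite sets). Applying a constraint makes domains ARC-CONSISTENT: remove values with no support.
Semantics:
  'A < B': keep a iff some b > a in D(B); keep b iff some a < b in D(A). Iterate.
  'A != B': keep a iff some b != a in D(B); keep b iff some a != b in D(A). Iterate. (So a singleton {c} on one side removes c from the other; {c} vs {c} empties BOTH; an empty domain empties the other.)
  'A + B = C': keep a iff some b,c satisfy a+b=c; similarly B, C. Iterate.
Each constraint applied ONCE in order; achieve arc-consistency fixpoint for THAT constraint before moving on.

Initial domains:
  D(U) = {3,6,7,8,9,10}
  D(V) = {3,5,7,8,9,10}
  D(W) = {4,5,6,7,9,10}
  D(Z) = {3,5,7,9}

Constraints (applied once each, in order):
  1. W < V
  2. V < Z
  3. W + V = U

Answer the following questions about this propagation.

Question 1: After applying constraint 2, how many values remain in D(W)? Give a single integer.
Answer: 5

Derivation:
Constraint 1 (W < V) on D(W)={4,5,6,7,9,10} D(V)={3,5,7,8,9,10}: W {4,5,6,7,9,10}->{4,5,6,7,9}; V {3,5,7,8,9,10}->{5,7,8,9,10}
Constraint 2 (V < Z) on D(V)={5,7,8,9,10} D(Z)={3,5,7,9}: V {5,7,8,9,10}->{5,7,8}; Z {3,5,7,9}->{7,9}
So after constraint 2: D(W)={4,5,6,7,9}, size = 5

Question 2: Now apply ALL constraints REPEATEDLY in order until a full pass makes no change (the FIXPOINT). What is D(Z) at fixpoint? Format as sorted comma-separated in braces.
pass 0 (initial): D(Z)={3,5,7,9}
pass 1: U {3,6,7,8,9,10}->{9,10}; V {3,5,7,8,9,10}->{5}; W {4,5,6,7,9,10}->{4,5}; Z {3,5,7,9}->{7,9}
pass 2: U {9,10}->{9}; W {4,5}->{4}
pass 3: no change
Fixpoint after 3 passes: D(Z) = {7,9}

Answer: {7,9}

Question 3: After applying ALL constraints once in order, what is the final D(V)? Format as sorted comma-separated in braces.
Answer: {5}

Derivation:
Constraint 1 (W < V) on D(W)={4,5,6,7,9,10} D(V)={3,5,7,8,9,10}: W {4,5,6,7,9,10}->{4,5,6,7,9}; V {3,5,7,8,9,10}->{5,7,8,9,10}
Constraint 2 (V < Z) on D(V)={5,7,8,9,10} D(Z)={3,5,7,9}: V {5,7,8,9,10}->{5,7,8}; Z {3,5,7,9}->{7,9}
Constraint 3 (W + V = U) on D(W)={4,5,6,7,9} D(V)={5,7,8} D(U)={3,6,7,8,9,10}: W {4,5,6,7,9}->{4,5}; V {5,7,8}->{5}; U {3,6,7,8,9,10}->{9,10}
So after all 3 constraints: D(V) = {5}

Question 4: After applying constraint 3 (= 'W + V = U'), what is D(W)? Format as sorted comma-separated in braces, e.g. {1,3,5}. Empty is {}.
Answer: {4,5}

Derivation:
Constraint 1 (W < V) on D(W)={4,5,6,7,9,10} D(V)={3,5,7,8,9,10}: W {4,5,6,7,9,10}->{4,5,6,7,9}; V {3,5,7,8,9,10}->{5,7,8,9,10}
Constraint 2 (V < Z) on D(V)={5,7,8,9,10} D(Z)={3,5,7,9}: V {5,7,8,9,10}->{5,7,8}; Z {3,5,7,9}->{7,9}
Constraint 3 (W + V = U) on D(W)={4,5,6,7,9} D(V)={5,7,8} D(U)={3,6,7,8,9,10}: W {4,5,6,7,9}->{4,5}; V {5,7,8}->{5}; U {3,6,7,8,9,10}->{9,10}
So after constraint 3: D(W) = {4,5}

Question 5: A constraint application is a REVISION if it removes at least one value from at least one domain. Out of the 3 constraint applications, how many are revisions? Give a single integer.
Constraint 1 (W < V) on D(W)={4,5,6,7,9,10} D(V)={3,5,7,8,9,10}: W {4,5,6,7,9,10}->{4,5,6,7,9}; V {3,5,7,8,9,10}->{5,7,8,9,10} => REVISION
Constraint 2 (V < Z) on D(V)={5,7,8,9,10} D(Z)={3,5,7,9}: V {5,7,8,9,10}->{5,7,8}; Z {3,5,7,9}->{7,9} => REVISION
Constraint 3 (W + V = U) on D(W)={4,5,6,7,9} D(V)={5,7,8} D(U)={3,6,7,8,9,10}: W {4,5,6,7,9}->{4,5}; V {5,7,8}->{5}; U {3,6,7,8,9,10}->{9,10} => REVISION
Total revisions = 3

Answer: 3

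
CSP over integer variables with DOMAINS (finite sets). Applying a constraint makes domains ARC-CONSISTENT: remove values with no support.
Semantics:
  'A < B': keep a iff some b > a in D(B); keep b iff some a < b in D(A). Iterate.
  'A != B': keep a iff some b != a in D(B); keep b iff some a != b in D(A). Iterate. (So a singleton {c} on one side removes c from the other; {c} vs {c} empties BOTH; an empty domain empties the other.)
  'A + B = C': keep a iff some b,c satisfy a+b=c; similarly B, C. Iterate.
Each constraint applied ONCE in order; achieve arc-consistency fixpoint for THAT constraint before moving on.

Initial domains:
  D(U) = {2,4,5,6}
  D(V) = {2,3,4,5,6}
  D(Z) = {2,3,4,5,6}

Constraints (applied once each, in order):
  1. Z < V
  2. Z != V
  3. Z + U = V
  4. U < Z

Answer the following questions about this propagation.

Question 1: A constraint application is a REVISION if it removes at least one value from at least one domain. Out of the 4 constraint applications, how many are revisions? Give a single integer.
Constraint 1 (Z < V) on D(Z)={2,3,4,5,6} D(V)={2,3,4,5,6}: Z {2,3,4,5,6}->{2,3,4,5}; V {2,3,4,5,6}->{3,4,5,6} => REVISION
Constraint 2 (Z != V) on D(Z)={2,3,4,5} D(V)={3,4,5,6}: no change => not a revision
Constraint 3 (Z + U = V) on D(Z)={2,3,4,5} D(U)={2,4,5,6} D(V)={3,4,5,6}: Z {2,3,4,5}->{2,3,4}; U {2,4,5,6}->{2,4}; V {3,4,5,6}->{4,5,6} => REVISION
Constraint 4 (U < Z) on D(U)={2,4} D(Z)={2,3,4}: U {2,4}->{2}; Z {2,3,4}->{3,4} => REVISION
Total revisions = 3

Answer: 3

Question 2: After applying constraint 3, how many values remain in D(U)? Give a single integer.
Answer: 2

Derivation:
Constraint 1 (Z < V) on D(Z)={2,3,4,5,6} D(V)={2,3,4,5,6}: Z {2,3,4,5,6}->{2,3,4,5}; V {2,3,4,5,6}->{3,4,5,6}
Constraint 2 (Z != V) on D(Z)={2,3,4,5} D(V)={3,4,5,6}: no change
Constraint 3 (Z + U = V) on D(Z)={2,3,4,5} D(U)={2,4,5,6} D(V)={3,4,5,6}: Z {2,3,4,5}->{2,3,4}; U {2,4,5,6}->{2,4}; V {3,4,5,6}->{4,5,6}
So after constraint 3: D(U)={2,4}, size = 2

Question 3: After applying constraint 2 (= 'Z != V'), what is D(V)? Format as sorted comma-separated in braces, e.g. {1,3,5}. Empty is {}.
Answer: {3,4,5,6}

Derivation:
Constraint 1 (Z < V) on D(Z)={2,3,4,5,6} D(V)={2,3,4,5,6}: Z {2,3,4,5,6}->{2,3,4,5}; V {2,3,4,5,6}->{3,4,5,6}
Constraint 2 (Z != V) on D(Z)={2,3,4,5} D(V)={3,4,5,6}: no change
So after constraint 2: D(V) = {3,4,5,6}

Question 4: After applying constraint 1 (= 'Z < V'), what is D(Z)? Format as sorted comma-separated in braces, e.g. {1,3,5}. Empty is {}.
Answer: {2,3,4,5}

Derivation:
Constraint 1 (Z < V) on D(Z)={2,3,4,5,6} D(V)={2,3,4,5,6}: Z {2,3,4,5,6}->{2,3,4,5}; V {2,3,4,5,6}->{3,4,5,6}
So after constraint 1: D(Z) = {2,3,4,5}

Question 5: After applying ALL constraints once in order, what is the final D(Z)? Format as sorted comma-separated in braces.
Constraint 1 (Z < V) on D(Z)={2,3,4,5,6} D(V)={2,3,4,5,6}: Z {2,3,4,5,6}->{2,3,4,5}; V {2,3,4,5,6}->{3,4,5,6}
Constraint 2 (Z != V) on D(Z)={2,3,4,5} D(V)={3,4,5,6}: no change
Constraint 3 (Z + U = V) on D(Z)={2,3,4,5} D(U)={2,4,5,6} D(V)={3,4,5,6}: Z {2,3,4,5}->{2,3,4}; U {2,4,5,6}->{2,4}; V {3,4,5,6}->{4,5,6}
Constraint 4 (U < Z) on D(U)={2,4} D(Z)={2,3,4}: U {2,4}->{2}; Z {2,3,4}->{3,4}
So after all 4 constraints: D(Z) = {3,4}

Answer: {3,4}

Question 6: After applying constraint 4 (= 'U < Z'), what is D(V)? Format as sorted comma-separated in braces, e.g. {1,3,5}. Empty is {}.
Constraint 1 (Z < V) on D(Z)={2,3,4,5,6} D(V)={2,3,4,5,6}: Z {2,3,4,5,6}->{2,3,4,5}; V {2,3,4,5,6}->{3,4,5,6}
Constraint 2 (Z != V) on D(Z)={2,3,4,5} D(V)={3,4,5,6}: no change
Constraint 3 (Z + U = V) on D(Z)={2,3,4,5} D(U)={2,4,5,6} D(V)={3,4,5,6}: Z {2,3,4,5}->{2,3,4}; U {2,4,5,6}->{2,4}; V {3,4,5,6}->{4,5,6}
Constraint 4 (U < Z) on D(U)={2,4} D(Z)={2,3,4}: U {2,4}->{2}; Z {2,3,4}->{3,4}
So after constraint 4: D(V) = {4,5,6}

Answer: {4,5,6}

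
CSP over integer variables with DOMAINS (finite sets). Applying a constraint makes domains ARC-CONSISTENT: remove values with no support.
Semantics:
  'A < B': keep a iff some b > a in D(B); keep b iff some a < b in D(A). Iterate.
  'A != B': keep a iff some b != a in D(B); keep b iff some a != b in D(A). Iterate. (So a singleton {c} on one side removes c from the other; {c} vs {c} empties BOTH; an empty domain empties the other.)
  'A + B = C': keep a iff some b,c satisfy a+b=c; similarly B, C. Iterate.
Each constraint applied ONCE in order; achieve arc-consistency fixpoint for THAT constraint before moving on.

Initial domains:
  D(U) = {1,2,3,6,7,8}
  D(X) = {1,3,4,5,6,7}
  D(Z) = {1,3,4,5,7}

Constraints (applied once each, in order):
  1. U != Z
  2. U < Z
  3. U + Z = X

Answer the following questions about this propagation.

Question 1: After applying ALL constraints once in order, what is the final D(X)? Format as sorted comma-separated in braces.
Answer: {4,5,6,7}

Derivation:
Constraint 1 (U != Z) on D(U)={1,2,3,6,7,8} D(Z)={1,3,4,5,7}: no change
Constraint 2 (U < Z) on D(U)={1,2,3,6,7,8} D(Z)={1,3,4,5,7}: U {1,2,3,6,7,8}->{1,2,3,6}; Z {1,3,4,5,7}->{3,4,5,7}
Constraint 3 (U + Z = X) on D(U)={1,2,3,6} D(Z)={3,4,5,7} D(X)={1,3,4,5,6,7}: U {1,2,3,6}->{1,2,3}; Z {3,4,5,7}->{3,4,5}; X {1,3,4,5,6,7}->{4,5,6,7}
So after all 3 constraints: D(X) = {4,5,6,7}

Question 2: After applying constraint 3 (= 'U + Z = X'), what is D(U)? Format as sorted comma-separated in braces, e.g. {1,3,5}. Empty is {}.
Constraint 1 (U != Z) on D(U)={1,2,3,6,7,8} D(Z)={1,3,4,5,7}: no change
Constraint 2 (U < Z) on D(U)={1,2,3,6,7,8} D(Z)={1,3,4,5,7}: U {1,2,3,6,7,8}->{1,2,3,6}; Z {1,3,4,5,7}->{3,4,5,7}
Constraint 3 (U + Z = X) on D(U)={1,2,3,6} D(Z)={3,4,5,7} D(X)={1,3,4,5,6,7}: U {1,2,3,6}->{1,2,3}; Z {3,4,5,7}->{3,4,5}; X {1,3,4,5,6,7}->{4,5,6,7}
So after constraint 3: D(U) = {1,2,3}

Answer: {1,2,3}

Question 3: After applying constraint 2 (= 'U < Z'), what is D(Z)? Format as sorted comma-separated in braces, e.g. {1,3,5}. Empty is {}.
Answer: {3,4,5,7}

Derivation:
Constraint 1 (U != Z) on D(U)={1,2,3,6,7,8} D(Z)={1,3,4,5,7}: no change
Constraint 2 (U < Z) on D(U)={1,2,3,6,7,8} D(Z)={1,3,4,5,7}: U {1,2,3,6,7,8}->{1,2,3,6}; Z {1,3,4,5,7}->{3,4,5,7}
So after constraint 2: D(Z) = {3,4,5,7}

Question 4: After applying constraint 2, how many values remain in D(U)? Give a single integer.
Answer: 4

Derivation:
Constraint 1 (U != Z) on D(U)={1,2,3,6,7,8} D(Z)={1,3,4,5,7}: no change
Constraint 2 (U < Z) on D(U)={1,2,3,6,7,8} D(Z)={1,3,4,5,7}: U {1,2,3,6,7,8}->{1,2,3,6}; Z {1,3,4,5,7}->{3,4,5,7}
So after constraint 2: D(U)={1,2,3,6}, size = 4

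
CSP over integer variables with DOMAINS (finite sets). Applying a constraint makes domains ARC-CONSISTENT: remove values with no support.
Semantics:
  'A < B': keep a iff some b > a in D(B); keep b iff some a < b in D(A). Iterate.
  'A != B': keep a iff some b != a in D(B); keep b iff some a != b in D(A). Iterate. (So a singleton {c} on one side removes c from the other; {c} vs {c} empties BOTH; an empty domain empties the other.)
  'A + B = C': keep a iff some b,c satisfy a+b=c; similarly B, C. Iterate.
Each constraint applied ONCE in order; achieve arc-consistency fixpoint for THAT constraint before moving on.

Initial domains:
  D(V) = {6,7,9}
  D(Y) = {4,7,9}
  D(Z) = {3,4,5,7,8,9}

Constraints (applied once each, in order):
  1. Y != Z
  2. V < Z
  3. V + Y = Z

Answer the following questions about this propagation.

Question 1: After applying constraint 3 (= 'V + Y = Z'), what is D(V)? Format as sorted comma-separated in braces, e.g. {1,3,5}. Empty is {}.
Answer: {}

Derivation:
Constraint 1 (Y != Z) on D(Y)={4,7,9} D(Z)={3,4,5,7,8,9}: no change
Constraint 2 (V < Z) on D(V)={6,7,9} D(Z)={3,4,5,7,8,9}: V {6,7,9}->{6,7}; Z {3,4,5,7,8,9}->{7,8,9}
Constraint 3 (V + Y = Z) on D(V)={6,7} D(Y)={4,7,9} D(Z)={7,8,9}: V {6,7}->{}; Y {4,7,9}->{}; Z {7,8,9}->{}
So after constraint 3: D(V) = {}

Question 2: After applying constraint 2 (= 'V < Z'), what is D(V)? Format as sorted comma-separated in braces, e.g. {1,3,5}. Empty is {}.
Constraint 1 (Y != Z) on D(Y)={4,7,9} D(Z)={3,4,5,7,8,9}: no change
Constraint 2 (V < Z) on D(V)={6,7,9} D(Z)={3,4,5,7,8,9}: V {6,7,9}->{6,7}; Z {3,4,5,7,8,9}->{7,8,9}
So after constraint 2: D(V) = {6,7}

Answer: {6,7}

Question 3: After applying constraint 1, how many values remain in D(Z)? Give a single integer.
Answer: 6

Derivation:
Constraint 1 (Y != Z) on D(Y)={4,7,9} D(Z)={3,4,5,7,8,9}: no change
So after constraint 1: D(Z)={3,4,5,7,8,9}, size = 6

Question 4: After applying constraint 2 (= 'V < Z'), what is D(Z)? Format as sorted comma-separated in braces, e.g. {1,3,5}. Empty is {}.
Constraint 1 (Y != Z) on D(Y)={4,7,9} D(Z)={3,4,5,7,8,9}: no change
Constraint 2 (V < Z) on D(V)={6,7,9} D(Z)={3,4,5,7,8,9}: V {6,7,9}->{6,7}; Z {3,4,5,7,8,9}->{7,8,9}
So after constraint 2: D(Z) = {7,8,9}

Answer: {7,8,9}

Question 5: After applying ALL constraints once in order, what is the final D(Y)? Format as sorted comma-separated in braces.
Answer: {}

Derivation:
Constraint 1 (Y != Z) on D(Y)={4,7,9} D(Z)={3,4,5,7,8,9}: no change
Constraint 2 (V < Z) on D(V)={6,7,9} D(Z)={3,4,5,7,8,9}: V {6,7,9}->{6,7}; Z {3,4,5,7,8,9}->{7,8,9}
Constraint 3 (V + Y = Z) on D(V)={6,7} D(Y)={4,7,9} D(Z)={7,8,9}: V {6,7}->{}; Y {4,7,9}->{}; Z {7,8,9}->{}
So after all 3 constraints: D(Y) = {}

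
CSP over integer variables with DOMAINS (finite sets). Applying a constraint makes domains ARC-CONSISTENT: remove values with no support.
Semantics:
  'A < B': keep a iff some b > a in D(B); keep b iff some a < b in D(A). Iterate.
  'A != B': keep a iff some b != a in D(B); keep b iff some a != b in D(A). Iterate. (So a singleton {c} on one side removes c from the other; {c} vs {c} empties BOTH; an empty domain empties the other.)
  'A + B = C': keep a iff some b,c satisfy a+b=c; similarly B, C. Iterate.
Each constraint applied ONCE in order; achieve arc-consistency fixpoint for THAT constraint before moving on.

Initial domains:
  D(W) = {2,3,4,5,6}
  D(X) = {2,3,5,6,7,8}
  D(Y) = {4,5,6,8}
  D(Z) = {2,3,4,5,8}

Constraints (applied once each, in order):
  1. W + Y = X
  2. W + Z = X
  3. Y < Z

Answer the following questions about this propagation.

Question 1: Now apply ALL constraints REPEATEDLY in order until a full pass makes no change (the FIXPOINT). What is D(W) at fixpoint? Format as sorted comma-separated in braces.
pass 0 (initial): D(W)={2,3,4,5,6}
pass 1: W {2,3,4,5,6}->{2,3,4}; X {2,3,5,6,7,8}->{6,7,8}; Y {4,5,6,8}->{4}; Z {2,3,4,5,8}->{5}
pass 2: W {2,3,4}->{2,3}; X {6,7,8}->{7,8}
pass 3: W {2,3}->{}; X {7,8}->{}; Y {4}->{}; Z {5}->{}
pass 4: no change
Fixpoint after 4 passes: D(W) = {}

Answer: {}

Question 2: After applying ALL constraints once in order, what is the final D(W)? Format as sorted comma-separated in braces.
Constraint 1 (W + Y = X) on D(W)={2,3,4,5,6} D(Y)={4,5,6,8} D(X)={2,3,5,6,7,8}: W {2,3,4,5,6}->{2,3,4}; Y {4,5,6,8}->{4,5,6}; X {2,3,5,6,7,8}->{6,7,8}
Constraint 2 (W + Z = X) on D(W)={2,3,4} D(Z)={2,3,4,5,8} D(X)={6,7,8}: Z {2,3,4,5,8}->{2,3,4,5}
Constraint 3 (Y < Z) on D(Y)={4,5,6} D(Z)={2,3,4,5}: Y {4,5,6}->{4}; Z {2,3,4,5}->{5}
So after all 3 constraints: D(W) = {2,3,4}

Answer: {2,3,4}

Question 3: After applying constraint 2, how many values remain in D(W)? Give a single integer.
Constraint 1 (W + Y = X) on D(W)={2,3,4,5,6} D(Y)={4,5,6,8} D(X)={2,3,5,6,7,8}: W {2,3,4,5,6}->{2,3,4}; Y {4,5,6,8}->{4,5,6}; X {2,3,5,6,7,8}->{6,7,8}
Constraint 2 (W + Z = X) on D(W)={2,3,4} D(Z)={2,3,4,5,8} D(X)={6,7,8}: Z {2,3,4,5,8}->{2,3,4,5}
So after constraint 2: D(W)={2,3,4}, size = 3

Answer: 3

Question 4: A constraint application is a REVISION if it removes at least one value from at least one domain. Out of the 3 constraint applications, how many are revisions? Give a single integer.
Answer: 3

Derivation:
Constraint 1 (W + Y = X) on D(W)={2,3,4,5,6} D(Y)={4,5,6,8} D(X)={2,3,5,6,7,8}: W {2,3,4,5,6}->{2,3,4}; Y {4,5,6,8}->{4,5,6}; X {2,3,5,6,7,8}->{6,7,8} => REVISION
Constraint 2 (W + Z = X) on D(W)={2,3,4} D(Z)={2,3,4,5,8} D(X)={6,7,8}: Z {2,3,4,5,8}->{2,3,4,5} => REVISION
Constraint 3 (Y < Z) on D(Y)={4,5,6} D(Z)={2,3,4,5}: Y {4,5,6}->{4}; Z {2,3,4,5}->{5} => REVISION
Total revisions = 3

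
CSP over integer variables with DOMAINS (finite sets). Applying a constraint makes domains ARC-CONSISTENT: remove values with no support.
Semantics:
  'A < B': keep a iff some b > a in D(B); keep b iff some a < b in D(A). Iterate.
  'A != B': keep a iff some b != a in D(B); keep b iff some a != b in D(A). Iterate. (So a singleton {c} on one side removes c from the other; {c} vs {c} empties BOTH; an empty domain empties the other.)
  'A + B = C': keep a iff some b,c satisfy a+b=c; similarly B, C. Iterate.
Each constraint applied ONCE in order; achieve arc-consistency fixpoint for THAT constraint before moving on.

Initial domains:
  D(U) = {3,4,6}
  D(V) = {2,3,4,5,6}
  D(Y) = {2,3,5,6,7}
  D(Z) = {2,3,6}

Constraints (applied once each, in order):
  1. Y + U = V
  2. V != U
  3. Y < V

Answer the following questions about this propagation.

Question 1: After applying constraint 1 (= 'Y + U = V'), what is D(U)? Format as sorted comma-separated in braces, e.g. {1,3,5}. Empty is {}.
Answer: {3,4}

Derivation:
Constraint 1 (Y + U = V) on D(Y)={2,3,5,6,7} D(U)={3,4,6} D(V)={2,3,4,5,6}: Y {2,3,5,6,7}->{2,3}; U {3,4,6}->{3,4}; V {2,3,4,5,6}->{5,6}
So after constraint 1: D(U) = {3,4}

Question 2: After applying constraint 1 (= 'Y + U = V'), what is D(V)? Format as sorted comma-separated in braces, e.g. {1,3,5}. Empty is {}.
Constraint 1 (Y + U = V) on D(Y)={2,3,5,6,7} D(U)={3,4,6} D(V)={2,3,4,5,6}: Y {2,3,5,6,7}->{2,3}; U {3,4,6}->{3,4}; V {2,3,4,5,6}->{5,6}
So after constraint 1: D(V) = {5,6}

Answer: {5,6}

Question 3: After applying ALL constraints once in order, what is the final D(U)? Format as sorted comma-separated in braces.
Answer: {3,4}

Derivation:
Constraint 1 (Y + U = V) on D(Y)={2,3,5,6,7} D(U)={3,4,6} D(V)={2,3,4,5,6}: Y {2,3,5,6,7}->{2,3}; U {3,4,6}->{3,4}; V {2,3,4,5,6}->{5,6}
Constraint 2 (V != U) on D(V)={5,6} D(U)={3,4}: no change
Constraint 3 (Y < V) on D(Y)={2,3} D(V)={5,6}: no change
So after all 3 constraints: D(U) = {3,4}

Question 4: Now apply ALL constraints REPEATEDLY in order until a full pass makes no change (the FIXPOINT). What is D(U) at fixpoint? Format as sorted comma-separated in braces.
Answer: {3,4}

Derivation:
pass 0 (initial): D(U)={3,4,6}
pass 1: U {3,4,6}->{3,4}; V {2,3,4,5,6}->{5,6}; Y {2,3,5,6,7}->{2,3}
pass 2: no change
Fixpoint after 2 passes: D(U) = {3,4}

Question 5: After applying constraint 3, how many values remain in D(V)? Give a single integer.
Answer: 2

Derivation:
Constraint 1 (Y + U = V) on D(Y)={2,3,5,6,7} D(U)={3,4,6} D(V)={2,3,4,5,6}: Y {2,3,5,6,7}->{2,3}; U {3,4,6}->{3,4}; V {2,3,4,5,6}->{5,6}
Constraint 2 (V != U) on D(V)={5,6} D(U)={3,4}: no change
Constraint 3 (Y < V) on D(Y)={2,3} D(V)={5,6}: no change
So after constraint 3: D(V)={5,6}, size = 2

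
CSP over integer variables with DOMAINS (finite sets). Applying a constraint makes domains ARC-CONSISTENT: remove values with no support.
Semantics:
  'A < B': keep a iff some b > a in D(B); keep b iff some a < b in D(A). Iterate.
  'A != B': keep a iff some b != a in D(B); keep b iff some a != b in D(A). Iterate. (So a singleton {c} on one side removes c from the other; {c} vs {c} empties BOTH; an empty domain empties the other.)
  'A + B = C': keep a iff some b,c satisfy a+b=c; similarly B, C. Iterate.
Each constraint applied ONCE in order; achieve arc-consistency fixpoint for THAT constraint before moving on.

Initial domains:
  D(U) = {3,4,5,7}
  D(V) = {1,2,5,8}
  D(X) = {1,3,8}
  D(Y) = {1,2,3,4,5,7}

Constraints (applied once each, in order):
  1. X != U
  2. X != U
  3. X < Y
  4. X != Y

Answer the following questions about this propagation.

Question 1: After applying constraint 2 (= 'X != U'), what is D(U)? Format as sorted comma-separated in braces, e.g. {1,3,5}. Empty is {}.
Constraint 1 (X != U) on D(X)={1,3,8} D(U)={3,4,5,7}: no change
Constraint 2 (X != U) on D(X)={1,3,8} D(U)={3,4,5,7}: no change
So after constraint 2: D(U) = {3,4,5,7}

Answer: {3,4,5,7}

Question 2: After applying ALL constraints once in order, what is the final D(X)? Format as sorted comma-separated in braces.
Answer: {1,3}

Derivation:
Constraint 1 (X != U) on D(X)={1,3,8} D(U)={3,4,5,7}: no change
Constraint 2 (X != U) on D(X)={1,3,8} D(U)={3,4,5,7}: no change
Constraint 3 (X < Y) on D(X)={1,3,8} D(Y)={1,2,3,4,5,7}: X {1,3,8}->{1,3}; Y {1,2,3,4,5,7}->{2,3,4,5,7}
Constraint 4 (X != Y) on D(X)={1,3} D(Y)={2,3,4,5,7}: no change
So after all 4 constraints: D(X) = {1,3}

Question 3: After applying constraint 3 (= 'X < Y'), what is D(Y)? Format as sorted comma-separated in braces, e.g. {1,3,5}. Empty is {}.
Answer: {2,3,4,5,7}

Derivation:
Constraint 1 (X != U) on D(X)={1,3,8} D(U)={3,4,5,7}: no change
Constraint 2 (X != U) on D(X)={1,3,8} D(U)={3,4,5,7}: no change
Constraint 3 (X < Y) on D(X)={1,3,8} D(Y)={1,2,3,4,5,7}: X {1,3,8}->{1,3}; Y {1,2,3,4,5,7}->{2,3,4,5,7}
So after constraint 3: D(Y) = {2,3,4,5,7}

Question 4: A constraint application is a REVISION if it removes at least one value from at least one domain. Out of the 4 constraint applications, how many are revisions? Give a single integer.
Constraint 1 (X != U) on D(X)={1,3,8} D(U)={3,4,5,7}: no change => not a revision
Constraint 2 (X != U) on D(X)={1,3,8} D(U)={3,4,5,7}: no change => not a revision
Constraint 3 (X < Y) on D(X)={1,3,8} D(Y)={1,2,3,4,5,7}: X {1,3,8}->{1,3}; Y {1,2,3,4,5,7}->{2,3,4,5,7} => REVISION
Constraint 4 (X != Y) on D(X)={1,3} D(Y)={2,3,4,5,7}: no change => not a revision
Total revisions = 1

Answer: 1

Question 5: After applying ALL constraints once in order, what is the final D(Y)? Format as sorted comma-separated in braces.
Constraint 1 (X != U) on D(X)={1,3,8} D(U)={3,4,5,7}: no change
Constraint 2 (X != U) on D(X)={1,3,8} D(U)={3,4,5,7}: no change
Constraint 3 (X < Y) on D(X)={1,3,8} D(Y)={1,2,3,4,5,7}: X {1,3,8}->{1,3}; Y {1,2,3,4,5,7}->{2,3,4,5,7}
Constraint 4 (X != Y) on D(X)={1,3} D(Y)={2,3,4,5,7}: no change
So after all 4 constraints: D(Y) = {2,3,4,5,7}

Answer: {2,3,4,5,7}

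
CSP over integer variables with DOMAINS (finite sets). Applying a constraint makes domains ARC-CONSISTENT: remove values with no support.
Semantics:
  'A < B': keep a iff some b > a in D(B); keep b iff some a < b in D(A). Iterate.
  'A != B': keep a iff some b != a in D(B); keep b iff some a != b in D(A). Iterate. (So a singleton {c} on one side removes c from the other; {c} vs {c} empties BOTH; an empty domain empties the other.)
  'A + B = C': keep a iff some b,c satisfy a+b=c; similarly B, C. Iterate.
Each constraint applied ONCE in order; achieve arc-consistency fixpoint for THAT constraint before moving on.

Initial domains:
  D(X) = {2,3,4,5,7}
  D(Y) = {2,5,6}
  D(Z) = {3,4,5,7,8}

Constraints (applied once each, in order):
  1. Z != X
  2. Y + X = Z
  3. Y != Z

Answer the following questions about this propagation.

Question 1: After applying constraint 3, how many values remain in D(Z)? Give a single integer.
Constraint 1 (Z != X) on D(Z)={3,4,5,7,8} D(X)={2,3,4,5,7}: no change
Constraint 2 (Y + X = Z) on D(Y)={2,5,6} D(X)={2,3,4,5,7} D(Z)={3,4,5,7,8}: X {2,3,4,5,7}->{2,3,5}; Z {3,4,5,7,8}->{4,5,7,8}
Constraint 3 (Y != Z) on D(Y)={2,5,6} D(Z)={4,5,7,8}: no change
So after constraint 3: D(Z)={4,5,7,8}, size = 4

Answer: 4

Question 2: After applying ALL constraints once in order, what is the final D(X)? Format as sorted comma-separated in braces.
Answer: {2,3,5}

Derivation:
Constraint 1 (Z != X) on D(Z)={3,4,5,7,8} D(X)={2,3,4,5,7}: no change
Constraint 2 (Y + X = Z) on D(Y)={2,5,6} D(X)={2,3,4,5,7} D(Z)={3,4,5,7,8}: X {2,3,4,5,7}->{2,3,5}; Z {3,4,5,7,8}->{4,5,7,8}
Constraint 3 (Y != Z) on D(Y)={2,5,6} D(Z)={4,5,7,8}: no change
So after all 3 constraints: D(X) = {2,3,5}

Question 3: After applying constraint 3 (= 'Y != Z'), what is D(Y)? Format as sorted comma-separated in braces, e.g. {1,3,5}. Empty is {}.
Constraint 1 (Z != X) on D(Z)={3,4,5,7,8} D(X)={2,3,4,5,7}: no change
Constraint 2 (Y + X = Z) on D(Y)={2,5,6} D(X)={2,3,4,5,7} D(Z)={3,4,5,7,8}: X {2,3,4,5,7}->{2,3,5}; Z {3,4,5,7,8}->{4,5,7,8}
Constraint 3 (Y != Z) on D(Y)={2,5,6} D(Z)={4,5,7,8}: no change
So after constraint 3: D(Y) = {2,5,6}

Answer: {2,5,6}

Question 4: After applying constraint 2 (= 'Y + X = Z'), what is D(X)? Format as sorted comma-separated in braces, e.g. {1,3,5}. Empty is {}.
Answer: {2,3,5}

Derivation:
Constraint 1 (Z != X) on D(Z)={3,4,5,7,8} D(X)={2,3,4,5,7}: no change
Constraint 2 (Y + X = Z) on D(Y)={2,5,6} D(X)={2,3,4,5,7} D(Z)={3,4,5,7,8}: X {2,3,4,5,7}->{2,3,5}; Z {3,4,5,7,8}->{4,5,7,8}
So after constraint 2: D(X) = {2,3,5}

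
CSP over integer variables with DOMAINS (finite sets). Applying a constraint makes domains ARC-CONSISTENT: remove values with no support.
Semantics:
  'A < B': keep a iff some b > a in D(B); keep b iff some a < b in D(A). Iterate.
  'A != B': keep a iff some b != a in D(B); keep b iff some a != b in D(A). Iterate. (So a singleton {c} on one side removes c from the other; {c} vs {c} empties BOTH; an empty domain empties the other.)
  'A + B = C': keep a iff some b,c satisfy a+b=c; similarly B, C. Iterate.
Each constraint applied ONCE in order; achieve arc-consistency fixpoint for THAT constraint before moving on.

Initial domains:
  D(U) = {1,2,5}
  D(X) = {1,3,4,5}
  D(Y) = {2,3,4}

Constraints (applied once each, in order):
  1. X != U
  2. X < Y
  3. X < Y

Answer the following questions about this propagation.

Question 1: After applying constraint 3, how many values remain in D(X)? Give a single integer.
Answer: 2

Derivation:
Constraint 1 (X != U) on D(X)={1,3,4,5} D(U)={1,2,5}: no change
Constraint 2 (X < Y) on D(X)={1,3,4,5} D(Y)={2,3,4}: X {1,3,4,5}->{1,3}
Constraint 3 (X < Y) on D(X)={1,3} D(Y)={2,3,4}: no change
So after constraint 3: D(X)={1,3}, size = 2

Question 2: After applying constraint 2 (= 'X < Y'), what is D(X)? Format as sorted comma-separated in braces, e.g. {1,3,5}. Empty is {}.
Constraint 1 (X != U) on D(X)={1,3,4,5} D(U)={1,2,5}: no change
Constraint 2 (X < Y) on D(X)={1,3,4,5} D(Y)={2,3,4}: X {1,3,4,5}->{1,3}
So after constraint 2: D(X) = {1,3}

Answer: {1,3}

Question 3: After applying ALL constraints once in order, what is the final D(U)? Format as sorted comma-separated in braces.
Answer: {1,2,5}

Derivation:
Constraint 1 (X != U) on D(X)={1,3,4,5} D(U)={1,2,5}: no change
Constraint 2 (X < Y) on D(X)={1,3,4,5} D(Y)={2,3,4}: X {1,3,4,5}->{1,3}
Constraint 3 (X < Y) on D(X)={1,3} D(Y)={2,3,4}: no change
So after all 3 constraints: D(U) = {1,2,5}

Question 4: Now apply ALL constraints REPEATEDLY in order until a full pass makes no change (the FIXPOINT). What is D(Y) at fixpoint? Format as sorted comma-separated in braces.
Answer: {2,3,4}

Derivation:
pass 0 (initial): D(Y)={2,3,4}
pass 1: X {1,3,4,5}->{1,3}
pass 2: no change
Fixpoint after 2 passes: D(Y) = {2,3,4}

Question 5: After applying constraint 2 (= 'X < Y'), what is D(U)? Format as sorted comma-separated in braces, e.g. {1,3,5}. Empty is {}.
Answer: {1,2,5}

Derivation:
Constraint 1 (X != U) on D(X)={1,3,4,5} D(U)={1,2,5}: no change
Constraint 2 (X < Y) on D(X)={1,3,4,5} D(Y)={2,3,4}: X {1,3,4,5}->{1,3}
So after constraint 2: D(U) = {1,2,5}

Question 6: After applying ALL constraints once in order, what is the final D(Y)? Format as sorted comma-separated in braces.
Constraint 1 (X != U) on D(X)={1,3,4,5} D(U)={1,2,5}: no change
Constraint 2 (X < Y) on D(X)={1,3,4,5} D(Y)={2,3,4}: X {1,3,4,5}->{1,3}
Constraint 3 (X < Y) on D(X)={1,3} D(Y)={2,3,4}: no change
So after all 3 constraints: D(Y) = {2,3,4}

Answer: {2,3,4}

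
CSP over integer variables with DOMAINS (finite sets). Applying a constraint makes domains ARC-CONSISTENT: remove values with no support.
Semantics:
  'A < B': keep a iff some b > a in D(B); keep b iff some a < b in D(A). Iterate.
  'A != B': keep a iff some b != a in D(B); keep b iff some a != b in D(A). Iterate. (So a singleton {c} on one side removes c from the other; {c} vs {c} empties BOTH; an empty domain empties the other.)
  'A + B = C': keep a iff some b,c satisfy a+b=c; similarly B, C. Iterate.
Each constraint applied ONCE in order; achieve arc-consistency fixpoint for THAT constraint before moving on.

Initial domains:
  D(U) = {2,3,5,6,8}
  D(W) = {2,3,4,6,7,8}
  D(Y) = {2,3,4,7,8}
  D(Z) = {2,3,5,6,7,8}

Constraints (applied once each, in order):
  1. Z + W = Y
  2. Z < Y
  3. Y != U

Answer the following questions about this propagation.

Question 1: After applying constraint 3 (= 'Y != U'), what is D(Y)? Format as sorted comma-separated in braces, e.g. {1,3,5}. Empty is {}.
Answer: {4,7,8}

Derivation:
Constraint 1 (Z + W = Y) on D(Z)={2,3,5,6,7,8} D(W)={2,3,4,6,7,8} D(Y)={2,3,4,7,8}: Z {2,3,5,6,7,8}->{2,3,5,6}; W {2,3,4,6,7,8}->{2,3,4,6}; Y {2,3,4,7,8}->{4,7,8}
Constraint 2 (Z < Y) on D(Z)={2,3,5,6} D(Y)={4,7,8}: no change
Constraint 3 (Y != U) on D(Y)={4,7,8} D(U)={2,3,5,6,8}: no change
So after constraint 3: D(Y) = {4,7,8}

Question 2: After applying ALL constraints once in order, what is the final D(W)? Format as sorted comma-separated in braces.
Answer: {2,3,4,6}

Derivation:
Constraint 1 (Z + W = Y) on D(Z)={2,3,5,6,7,8} D(W)={2,3,4,6,7,8} D(Y)={2,3,4,7,8}: Z {2,3,5,6,7,8}->{2,3,5,6}; W {2,3,4,6,7,8}->{2,3,4,6}; Y {2,3,4,7,8}->{4,7,8}
Constraint 2 (Z < Y) on D(Z)={2,3,5,6} D(Y)={4,7,8}: no change
Constraint 3 (Y != U) on D(Y)={4,7,8} D(U)={2,3,5,6,8}: no change
So after all 3 constraints: D(W) = {2,3,4,6}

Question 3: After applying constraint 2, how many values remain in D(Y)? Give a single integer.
Constraint 1 (Z + W = Y) on D(Z)={2,3,5,6,7,8} D(W)={2,3,4,6,7,8} D(Y)={2,3,4,7,8}: Z {2,3,5,6,7,8}->{2,3,5,6}; W {2,3,4,6,7,8}->{2,3,4,6}; Y {2,3,4,7,8}->{4,7,8}
Constraint 2 (Z < Y) on D(Z)={2,3,5,6} D(Y)={4,7,8}: no change
So after constraint 2: D(Y)={4,7,8}, size = 3

Answer: 3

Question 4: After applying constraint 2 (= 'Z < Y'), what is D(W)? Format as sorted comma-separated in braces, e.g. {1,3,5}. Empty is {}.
Constraint 1 (Z + W = Y) on D(Z)={2,3,5,6,7,8} D(W)={2,3,4,6,7,8} D(Y)={2,3,4,7,8}: Z {2,3,5,6,7,8}->{2,3,5,6}; W {2,3,4,6,7,8}->{2,3,4,6}; Y {2,3,4,7,8}->{4,7,8}
Constraint 2 (Z < Y) on D(Z)={2,3,5,6} D(Y)={4,7,8}: no change
So after constraint 2: D(W) = {2,3,4,6}

Answer: {2,3,4,6}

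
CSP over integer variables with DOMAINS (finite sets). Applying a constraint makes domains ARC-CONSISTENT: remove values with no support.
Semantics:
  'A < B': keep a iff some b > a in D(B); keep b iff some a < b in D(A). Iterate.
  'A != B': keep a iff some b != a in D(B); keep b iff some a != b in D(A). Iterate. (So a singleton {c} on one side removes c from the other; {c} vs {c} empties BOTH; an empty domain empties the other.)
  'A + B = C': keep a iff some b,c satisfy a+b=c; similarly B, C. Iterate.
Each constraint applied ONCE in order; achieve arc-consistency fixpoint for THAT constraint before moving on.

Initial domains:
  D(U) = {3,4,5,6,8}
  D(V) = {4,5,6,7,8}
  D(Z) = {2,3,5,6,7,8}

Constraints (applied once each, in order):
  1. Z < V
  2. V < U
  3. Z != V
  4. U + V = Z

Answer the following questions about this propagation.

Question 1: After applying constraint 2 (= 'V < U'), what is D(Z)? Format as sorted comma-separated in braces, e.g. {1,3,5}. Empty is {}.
Answer: {2,3,5,6,7}

Derivation:
Constraint 1 (Z < V) on D(Z)={2,3,5,6,7,8} D(V)={4,5,6,7,8}: Z {2,3,5,6,7,8}->{2,3,5,6,7}
Constraint 2 (V < U) on D(V)={4,5,6,7,8} D(U)={3,4,5,6,8}: V {4,5,6,7,8}->{4,5,6,7}; U {3,4,5,6,8}->{5,6,8}
So after constraint 2: D(Z) = {2,3,5,6,7}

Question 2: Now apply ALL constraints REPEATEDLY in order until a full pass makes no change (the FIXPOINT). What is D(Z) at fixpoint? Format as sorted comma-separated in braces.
pass 0 (initial): D(Z)={2,3,5,6,7,8}
pass 1: U {3,4,5,6,8}->{}; V {4,5,6,7,8}->{}; Z {2,3,5,6,7,8}->{}
pass 2: no change
Fixpoint after 2 passes: D(Z) = {}

Answer: {}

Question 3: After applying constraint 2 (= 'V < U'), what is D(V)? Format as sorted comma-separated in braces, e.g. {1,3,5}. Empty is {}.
Answer: {4,5,6,7}

Derivation:
Constraint 1 (Z < V) on D(Z)={2,3,5,6,7,8} D(V)={4,5,6,7,8}: Z {2,3,5,6,7,8}->{2,3,5,6,7}
Constraint 2 (V < U) on D(V)={4,5,6,7,8} D(U)={3,4,5,6,8}: V {4,5,6,7,8}->{4,5,6,7}; U {3,4,5,6,8}->{5,6,8}
So after constraint 2: D(V) = {4,5,6,7}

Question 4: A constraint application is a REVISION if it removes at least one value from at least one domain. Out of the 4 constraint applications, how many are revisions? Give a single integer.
Constraint 1 (Z < V) on D(Z)={2,3,5,6,7,8} D(V)={4,5,6,7,8}: Z {2,3,5,6,7,8}->{2,3,5,6,7} => REVISION
Constraint 2 (V < U) on D(V)={4,5,6,7,8} D(U)={3,4,5,6,8}: V {4,5,6,7,8}->{4,5,6,7}; U {3,4,5,6,8}->{5,6,8} => REVISION
Constraint 3 (Z != V) on D(Z)={2,3,5,6,7} D(V)={4,5,6,7}: no change => not a revision
Constraint 4 (U + V = Z) on D(U)={5,6,8} D(V)={4,5,6,7} D(Z)={2,3,5,6,7}: U {5,6,8}->{}; V {4,5,6,7}->{}; Z {2,3,5,6,7}->{} => REVISION
Total revisions = 3

Answer: 3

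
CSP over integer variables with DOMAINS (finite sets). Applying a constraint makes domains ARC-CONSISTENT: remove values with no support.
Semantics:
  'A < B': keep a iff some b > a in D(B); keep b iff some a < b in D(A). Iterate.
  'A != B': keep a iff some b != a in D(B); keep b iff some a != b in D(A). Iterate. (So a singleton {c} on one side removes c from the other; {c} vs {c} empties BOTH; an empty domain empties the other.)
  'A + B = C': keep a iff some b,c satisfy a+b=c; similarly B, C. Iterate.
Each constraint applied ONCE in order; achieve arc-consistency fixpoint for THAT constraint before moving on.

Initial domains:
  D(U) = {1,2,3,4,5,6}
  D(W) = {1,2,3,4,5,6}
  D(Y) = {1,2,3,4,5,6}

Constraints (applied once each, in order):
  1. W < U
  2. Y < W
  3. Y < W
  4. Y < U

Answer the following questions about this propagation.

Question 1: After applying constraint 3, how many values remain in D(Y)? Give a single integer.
Constraint 1 (W < U) on D(W)={1,2,3,4,5,6} D(U)={1,2,3,4,5,6}: W {1,2,3,4,5,6}->{1,2,3,4,5}; U {1,2,3,4,5,6}->{2,3,4,5,6}
Constraint 2 (Y < W) on D(Y)={1,2,3,4,5,6} D(W)={1,2,3,4,5}: Y {1,2,3,4,5,6}->{1,2,3,4}; W {1,2,3,4,5}->{2,3,4,5}
Constraint 3 (Y < W) on D(Y)={1,2,3,4} D(W)={2,3,4,5}: no change
So after constraint 3: D(Y)={1,2,3,4}, size = 4

Answer: 4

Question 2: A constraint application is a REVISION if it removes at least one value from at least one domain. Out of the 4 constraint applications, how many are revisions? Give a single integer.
Constraint 1 (W < U) on D(W)={1,2,3,4,5,6} D(U)={1,2,3,4,5,6}: W {1,2,3,4,5,6}->{1,2,3,4,5}; U {1,2,3,4,5,6}->{2,3,4,5,6} => REVISION
Constraint 2 (Y < W) on D(Y)={1,2,3,4,5,6} D(W)={1,2,3,4,5}: Y {1,2,3,4,5,6}->{1,2,3,4}; W {1,2,3,4,5}->{2,3,4,5} => REVISION
Constraint 3 (Y < W) on D(Y)={1,2,3,4} D(W)={2,3,4,5}: no change => not a revision
Constraint 4 (Y < U) on D(Y)={1,2,3,4} D(U)={2,3,4,5,6}: no change => not a revision
Total revisions = 2

Answer: 2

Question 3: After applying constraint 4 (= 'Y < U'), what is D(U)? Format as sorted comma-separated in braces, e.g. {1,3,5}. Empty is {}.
Constraint 1 (W < U) on D(W)={1,2,3,4,5,6} D(U)={1,2,3,4,5,6}: W {1,2,3,4,5,6}->{1,2,3,4,5}; U {1,2,3,4,5,6}->{2,3,4,5,6}
Constraint 2 (Y < W) on D(Y)={1,2,3,4,5,6} D(W)={1,2,3,4,5}: Y {1,2,3,4,5,6}->{1,2,3,4}; W {1,2,3,4,5}->{2,3,4,5}
Constraint 3 (Y < W) on D(Y)={1,2,3,4} D(W)={2,3,4,5}: no change
Constraint 4 (Y < U) on D(Y)={1,2,3,4} D(U)={2,3,4,5,6}: no change
So after constraint 4: D(U) = {2,3,4,5,6}

Answer: {2,3,4,5,6}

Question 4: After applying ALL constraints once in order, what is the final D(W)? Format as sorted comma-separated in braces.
Answer: {2,3,4,5}

Derivation:
Constraint 1 (W < U) on D(W)={1,2,3,4,5,6} D(U)={1,2,3,4,5,6}: W {1,2,3,4,5,6}->{1,2,3,4,5}; U {1,2,3,4,5,6}->{2,3,4,5,6}
Constraint 2 (Y < W) on D(Y)={1,2,3,4,5,6} D(W)={1,2,3,4,5}: Y {1,2,3,4,5,6}->{1,2,3,4}; W {1,2,3,4,5}->{2,3,4,5}
Constraint 3 (Y < W) on D(Y)={1,2,3,4} D(W)={2,3,4,5}: no change
Constraint 4 (Y < U) on D(Y)={1,2,3,4} D(U)={2,3,4,5,6}: no change
So after all 4 constraints: D(W) = {2,3,4,5}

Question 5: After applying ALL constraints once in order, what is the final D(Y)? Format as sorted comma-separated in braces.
Constraint 1 (W < U) on D(W)={1,2,3,4,5,6} D(U)={1,2,3,4,5,6}: W {1,2,3,4,5,6}->{1,2,3,4,5}; U {1,2,3,4,5,6}->{2,3,4,5,6}
Constraint 2 (Y < W) on D(Y)={1,2,3,4,5,6} D(W)={1,2,3,4,5}: Y {1,2,3,4,5,6}->{1,2,3,4}; W {1,2,3,4,5}->{2,3,4,5}
Constraint 3 (Y < W) on D(Y)={1,2,3,4} D(W)={2,3,4,5}: no change
Constraint 4 (Y < U) on D(Y)={1,2,3,4} D(U)={2,3,4,5,6}: no change
So after all 4 constraints: D(Y) = {1,2,3,4}

Answer: {1,2,3,4}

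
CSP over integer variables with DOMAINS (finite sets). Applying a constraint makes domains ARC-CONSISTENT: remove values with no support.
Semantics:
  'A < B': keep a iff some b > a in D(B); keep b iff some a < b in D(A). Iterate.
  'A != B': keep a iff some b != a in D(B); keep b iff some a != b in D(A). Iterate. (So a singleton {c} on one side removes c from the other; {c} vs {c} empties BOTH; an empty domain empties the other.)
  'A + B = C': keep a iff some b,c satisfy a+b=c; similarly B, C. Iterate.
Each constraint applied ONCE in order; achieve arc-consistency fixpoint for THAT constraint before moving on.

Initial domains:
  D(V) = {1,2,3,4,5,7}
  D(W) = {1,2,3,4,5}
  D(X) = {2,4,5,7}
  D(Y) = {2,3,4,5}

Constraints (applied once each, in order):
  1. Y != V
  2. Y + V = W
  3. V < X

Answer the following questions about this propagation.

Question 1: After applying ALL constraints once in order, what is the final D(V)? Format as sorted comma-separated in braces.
Answer: {1,2,3}

Derivation:
Constraint 1 (Y != V) on D(Y)={2,3,4,5} D(V)={1,2,3,4,5,7}: no change
Constraint 2 (Y + V = W) on D(Y)={2,3,4,5} D(V)={1,2,3,4,5,7} D(W)={1,2,3,4,5}: Y {2,3,4,5}->{2,3,4}; V {1,2,3,4,5,7}->{1,2,3}; W {1,2,3,4,5}->{3,4,5}
Constraint 3 (V < X) on D(V)={1,2,3} D(X)={2,4,5,7}: no change
So after all 3 constraints: D(V) = {1,2,3}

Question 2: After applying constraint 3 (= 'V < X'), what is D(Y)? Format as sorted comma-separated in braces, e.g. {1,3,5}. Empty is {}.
Answer: {2,3,4}

Derivation:
Constraint 1 (Y != V) on D(Y)={2,3,4,5} D(V)={1,2,3,4,5,7}: no change
Constraint 2 (Y + V = W) on D(Y)={2,3,4,5} D(V)={1,2,3,4,5,7} D(W)={1,2,3,4,5}: Y {2,3,4,5}->{2,3,4}; V {1,2,3,4,5,7}->{1,2,3}; W {1,2,3,4,5}->{3,4,5}
Constraint 3 (V < X) on D(V)={1,2,3} D(X)={2,4,5,7}: no change
So after constraint 3: D(Y) = {2,3,4}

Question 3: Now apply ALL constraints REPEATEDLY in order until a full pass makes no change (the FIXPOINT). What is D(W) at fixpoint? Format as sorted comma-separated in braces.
pass 0 (initial): D(W)={1,2,3,4,5}
pass 1: V {1,2,3,4,5,7}->{1,2,3}; W {1,2,3,4,5}->{3,4,5}; Y {2,3,4,5}->{2,3,4}
pass 2: no change
Fixpoint after 2 passes: D(W) = {3,4,5}

Answer: {3,4,5}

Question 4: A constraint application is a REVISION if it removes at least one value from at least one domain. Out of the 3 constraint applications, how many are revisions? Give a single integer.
Constraint 1 (Y != V) on D(Y)={2,3,4,5} D(V)={1,2,3,4,5,7}: no change => not a revision
Constraint 2 (Y + V = W) on D(Y)={2,3,4,5} D(V)={1,2,3,4,5,7} D(W)={1,2,3,4,5}: Y {2,3,4,5}->{2,3,4}; V {1,2,3,4,5,7}->{1,2,3}; W {1,2,3,4,5}->{3,4,5} => REVISION
Constraint 3 (V < X) on D(V)={1,2,3} D(X)={2,4,5,7}: no change => not a revision
Total revisions = 1

Answer: 1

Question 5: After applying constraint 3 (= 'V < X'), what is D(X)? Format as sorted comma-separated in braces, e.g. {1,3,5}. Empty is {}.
Answer: {2,4,5,7}

Derivation:
Constraint 1 (Y != V) on D(Y)={2,3,4,5} D(V)={1,2,3,4,5,7}: no change
Constraint 2 (Y + V = W) on D(Y)={2,3,4,5} D(V)={1,2,3,4,5,7} D(W)={1,2,3,4,5}: Y {2,3,4,5}->{2,3,4}; V {1,2,3,4,5,7}->{1,2,3}; W {1,2,3,4,5}->{3,4,5}
Constraint 3 (V < X) on D(V)={1,2,3} D(X)={2,4,5,7}: no change
So after constraint 3: D(X) = {2,4,5,7}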